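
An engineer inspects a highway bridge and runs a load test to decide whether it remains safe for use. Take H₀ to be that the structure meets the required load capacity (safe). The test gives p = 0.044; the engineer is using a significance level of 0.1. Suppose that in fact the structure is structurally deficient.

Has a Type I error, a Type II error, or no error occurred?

Since p = 0.044 < α = 0.1, H₀ is rejected.
H₀ is false (actually the structure is structurally deficient).
The decision matches the true state — no error.

No error (correct decision).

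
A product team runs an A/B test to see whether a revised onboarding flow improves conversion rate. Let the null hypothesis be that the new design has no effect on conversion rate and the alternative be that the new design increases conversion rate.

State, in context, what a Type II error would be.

A Type II error would mean concluding that the new design has no effect on conversion rate (or at least failing to establish that the new design increases conversion rate) when in fact the new design increases conversion rate.

A Type II error is failing to reject H₀ when H₀ is false.
Here that means keeping the current design when actually the new design increases conversion rate.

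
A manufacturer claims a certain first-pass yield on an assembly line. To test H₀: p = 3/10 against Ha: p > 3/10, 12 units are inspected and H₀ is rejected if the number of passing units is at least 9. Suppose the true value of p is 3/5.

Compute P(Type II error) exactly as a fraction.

37825328/48828125

Under the alternative p = 3/5, X ~ Binomial(12, 3/5); β is the probability the test does not reject, P(X < 9).
Adding the binomial probabilities P(X=0)+…+P(X=8) at p = 3/5 gives 37825328/48828125.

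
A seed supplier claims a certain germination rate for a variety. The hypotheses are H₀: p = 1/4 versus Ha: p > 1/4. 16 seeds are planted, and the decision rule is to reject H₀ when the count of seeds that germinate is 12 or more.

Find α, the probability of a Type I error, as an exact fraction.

α = P(reject H₀ | H₀ true) = P(K ≥ 12 | p = 1/4), with K ~ Binomial(16, 1/4).
Adding the binomial terms for j = 12 through 16 with p = 1/4 yields 163669/4294967296.

163669/4294967296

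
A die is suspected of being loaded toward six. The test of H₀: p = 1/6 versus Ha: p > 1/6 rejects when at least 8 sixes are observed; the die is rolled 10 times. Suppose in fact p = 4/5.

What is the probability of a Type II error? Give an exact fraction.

3146489/9765625

Under the alternative p = 4/5, X ~ Binomial(10, 4/5); β is the probability the test does not reject, P(X < 8).
Summing C(10,j)·(4/5)^j·(1/5)^{10-j} for j = 0..7 gives 3146489/9765625.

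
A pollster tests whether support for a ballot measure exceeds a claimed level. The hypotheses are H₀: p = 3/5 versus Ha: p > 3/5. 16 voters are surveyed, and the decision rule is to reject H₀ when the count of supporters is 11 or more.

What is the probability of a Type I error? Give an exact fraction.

50177064897/152587890625

The Type I error probability is α = P(X ≥ 11) computed under H₀, where X ~ Binomial(16, 3/5).
P(X ≥ 11) = Σ_{j=11}^{16} C(16,j)·(3/5)^j·(2/5)^{16-j} = 50177064897/152587890625.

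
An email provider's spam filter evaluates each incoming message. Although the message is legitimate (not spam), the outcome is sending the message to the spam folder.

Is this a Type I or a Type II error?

The null hypothesis here is that the message is legitimate (not spam).
'Sending the message to the spam folder' corresponds to rejecting H₀.
H₀ was rejected but H₀ is true — a Type I error (false positive).

Type I error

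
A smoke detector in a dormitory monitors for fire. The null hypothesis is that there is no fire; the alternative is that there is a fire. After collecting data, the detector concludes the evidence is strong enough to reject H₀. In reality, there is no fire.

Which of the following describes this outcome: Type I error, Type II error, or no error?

Type I error

H₀ was rejected, but H₀ is actually true.
Rejecting a true null hypothesis is a Type I error (false positive).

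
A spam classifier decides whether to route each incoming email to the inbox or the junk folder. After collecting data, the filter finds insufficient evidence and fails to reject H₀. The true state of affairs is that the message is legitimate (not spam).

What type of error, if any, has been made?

The conventional null hypothesis here is that the message is legitimate (not spam).
The test retained a true H₀ — the decision matches the true state.

No error — this is a correct decision.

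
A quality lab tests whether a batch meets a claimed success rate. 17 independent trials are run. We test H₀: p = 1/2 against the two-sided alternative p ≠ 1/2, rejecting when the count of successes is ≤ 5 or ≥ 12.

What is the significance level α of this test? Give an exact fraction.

4701/32768

α = P(Y ≤ 5 or Y ≥ 12 | p = 1/2), Y ~ Binomial(17, 1/2).
Each tail has probability (1 + 17 + 136 + 680 + 2380 + 6188)/131072; doubling gives α = 18804/131072 = 4701/32768.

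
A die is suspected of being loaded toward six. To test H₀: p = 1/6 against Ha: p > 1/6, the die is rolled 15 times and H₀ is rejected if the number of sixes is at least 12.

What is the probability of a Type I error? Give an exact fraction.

7447/58773123072

The Type I error probability is α = P(X ≥ 12) computed under H₀, where X ~ Binomial(15, 1/6).
P(X ≥ 12) = Σ_{j=12}^{15} C(15,j)·(1/6)^j·(5/6)^{15-j} = 7447/58773123072.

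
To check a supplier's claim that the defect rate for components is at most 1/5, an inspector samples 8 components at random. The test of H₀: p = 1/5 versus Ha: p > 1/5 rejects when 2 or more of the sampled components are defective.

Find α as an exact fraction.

194017/390625

The significance level is the probability, assuming p = 1/5, of seeing 2 or more defectives in 8 draws.
Computing the lower-tail complement: 1 − 196608/390625 = 194017/390625.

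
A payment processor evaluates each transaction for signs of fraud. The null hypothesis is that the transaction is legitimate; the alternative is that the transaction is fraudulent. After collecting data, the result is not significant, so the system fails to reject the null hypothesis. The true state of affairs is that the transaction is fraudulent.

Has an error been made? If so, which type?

H₀ was not rejected, but H₀ is actually false.
Failing to reject a false null hypothesis is a Type II error (false negative).

Type II error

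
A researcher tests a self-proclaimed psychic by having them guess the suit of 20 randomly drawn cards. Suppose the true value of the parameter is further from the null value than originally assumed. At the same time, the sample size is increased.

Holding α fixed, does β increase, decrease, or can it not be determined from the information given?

A larger true effect moves the Ha sampling distribution further from the H₀ critical value, making rejection more likely when Ha is true. More data shrinks sampling variability; the test statistic under Ha concentrates further from the null value, making rejection more likely. Both changes push β in the same direction.

It decreases.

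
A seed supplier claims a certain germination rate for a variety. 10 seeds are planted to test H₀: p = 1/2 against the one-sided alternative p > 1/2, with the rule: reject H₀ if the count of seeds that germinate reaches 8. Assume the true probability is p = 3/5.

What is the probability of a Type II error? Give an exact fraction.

8131936/9765625

Under the alternative p = 3/5, Y ~ Binomial(10, 3/5); β is the probability the test does not reject, P(Y < 8).
Adding the binomial probabilities P(Y=0)+…+P(Y=7) at p = 3/5 gives 8131936/9765625.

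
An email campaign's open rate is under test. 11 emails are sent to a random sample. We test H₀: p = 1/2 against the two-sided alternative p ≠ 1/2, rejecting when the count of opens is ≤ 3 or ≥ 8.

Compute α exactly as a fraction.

The significance level is the null-hypothesis probability of the rejection region {≤3} ∪ {≥8}.
Each tail has probability (1 + 11 + 55 + 165)/2048; doubling gives α = 464/2048 = 29/128.

29/128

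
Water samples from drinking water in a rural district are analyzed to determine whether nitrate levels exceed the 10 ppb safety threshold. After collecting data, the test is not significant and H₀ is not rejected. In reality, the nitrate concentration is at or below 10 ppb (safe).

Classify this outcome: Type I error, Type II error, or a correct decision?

The conventional null hypothesis here is that the nitrate concentration is at or below 10 ppb (safe).
The test retained a true H₀ — the decision matches the true state.

Neither — the decision is correct.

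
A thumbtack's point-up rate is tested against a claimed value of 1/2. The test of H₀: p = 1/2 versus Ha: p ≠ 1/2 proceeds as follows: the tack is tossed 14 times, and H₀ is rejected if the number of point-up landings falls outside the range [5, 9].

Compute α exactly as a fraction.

The significance level is the null-hypothesis probability of the rejection region {≤4} ∪ {≥10}.
By symmetry, α = 2·P(X ≤ 4) = 2·(1 + 14 + 91 + 364 + 1001)/16384 = 2942/16384 = 1471/8192.

1471/8192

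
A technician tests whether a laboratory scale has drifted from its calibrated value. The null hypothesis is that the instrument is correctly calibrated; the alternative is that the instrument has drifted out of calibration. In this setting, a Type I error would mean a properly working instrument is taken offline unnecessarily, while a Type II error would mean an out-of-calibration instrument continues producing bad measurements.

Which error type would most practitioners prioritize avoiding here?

The Type II consequence (an out-of-calibration instrument continues producing bad measurements) is more severe than the Type I consequence (a properly working instrument is taken offline unnecessarily).

Type II error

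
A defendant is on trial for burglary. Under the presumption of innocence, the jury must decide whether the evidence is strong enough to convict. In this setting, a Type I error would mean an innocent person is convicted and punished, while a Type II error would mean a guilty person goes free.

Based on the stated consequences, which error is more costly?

The Type I consequence (an innocent person is convicted and punished) is more severe than the Type II consequence (a guilty person goes free).

Type I error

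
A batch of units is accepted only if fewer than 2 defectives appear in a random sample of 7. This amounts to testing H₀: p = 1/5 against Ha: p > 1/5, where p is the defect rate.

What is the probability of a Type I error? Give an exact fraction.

33069/78125

α = P(reject H₀ | H₀ true) = P(X ≥ 2 | p = 1/5), X ~ Binomial(7, 1/5).
Via the complement, α = 1 − Σ_{j=0}^{1} C(7,j)(1/5)^j(4/5)^{7-j} = 33069/78125.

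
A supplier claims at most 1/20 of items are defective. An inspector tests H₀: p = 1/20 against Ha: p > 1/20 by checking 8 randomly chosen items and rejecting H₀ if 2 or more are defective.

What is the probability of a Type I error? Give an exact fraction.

The significance level is the probability, assuming p = 1/20, of seeing 2 or more defectives in 8 draws.
α = 1 − P(S ≤ 1) = 1 − 24134536953/25600000000 = 1465463047/25600000000.

1465463047/25600000000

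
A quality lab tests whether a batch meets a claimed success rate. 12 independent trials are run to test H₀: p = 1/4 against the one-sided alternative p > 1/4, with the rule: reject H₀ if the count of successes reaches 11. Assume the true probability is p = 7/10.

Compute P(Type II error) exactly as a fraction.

914974950051/1000000000000

β = P(fail to reject H₀ | Ha true) = P(S ≤ 10 | p = 7/10), S ~ Binomial(12, 7/10).
Adding the binomial probabilities P(S=0)+…+P(S=10) at p = 7/10 gives 914974950051/1000000000000.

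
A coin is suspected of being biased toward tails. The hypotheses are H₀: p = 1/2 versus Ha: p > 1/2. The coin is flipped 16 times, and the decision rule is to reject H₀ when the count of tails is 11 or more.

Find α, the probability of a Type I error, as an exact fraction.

6885/65536

The Type I error probability is α = P(Y ≥ 11) computed under H₀, where Y ~ Binomial(16, 1/2).
Summing the upper tail: (4368 + 1820 + 560 + 120 + 16 + 1) / 2^16 = 6885/65536.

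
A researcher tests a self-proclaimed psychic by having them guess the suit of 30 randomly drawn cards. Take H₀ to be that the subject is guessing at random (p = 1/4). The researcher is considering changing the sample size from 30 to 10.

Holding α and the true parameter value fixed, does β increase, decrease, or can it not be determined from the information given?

It increases.

With less data the test statistic is noisier; under Ha, more outcomes land inside the acceptance region.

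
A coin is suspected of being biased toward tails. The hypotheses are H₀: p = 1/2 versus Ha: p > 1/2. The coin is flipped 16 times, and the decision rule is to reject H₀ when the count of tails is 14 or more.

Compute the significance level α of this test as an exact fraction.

137/65536

The Type I error probability is α = P(K ≥ 14) computed under H₀, where K ~ Binomial(16, 1/2).
P(K ≥ 14) = [C(16,14) + C(16,15) + C(16,16)] / 2^16 = (120 + 16 + 1) / 65536 = 137/65536.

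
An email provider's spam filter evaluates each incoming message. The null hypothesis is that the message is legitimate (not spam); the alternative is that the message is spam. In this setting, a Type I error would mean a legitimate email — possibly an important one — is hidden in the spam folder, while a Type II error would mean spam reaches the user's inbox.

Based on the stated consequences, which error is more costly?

Type I error

The Type I consequence (a legitimate email — possibly an important one — is hidden in the spam folder) is more severe than the Type II consequence (spam reaches the user's inbox).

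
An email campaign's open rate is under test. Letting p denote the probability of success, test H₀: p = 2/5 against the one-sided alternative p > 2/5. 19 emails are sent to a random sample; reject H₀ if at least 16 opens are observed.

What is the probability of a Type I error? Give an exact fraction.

The Type I error probability is α = P(X ≥ 16) computed under H₀, where X ~ Binomial(19, 2/5).
P(X ≥ 16) = Σ_{j=16}^{19} C(19,j)·(2/5)^j·(3/5)^{19-j} = 1931804672/19073486328125.

1931804672/19073486328125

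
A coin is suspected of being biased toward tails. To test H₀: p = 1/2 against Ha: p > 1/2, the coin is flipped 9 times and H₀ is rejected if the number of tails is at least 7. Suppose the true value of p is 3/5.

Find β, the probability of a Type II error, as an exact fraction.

A Type II error is failing to reject when Ha holds: with p = 3/5, β = P(K ≤ 6).
Equivalently, β = 1 − P(K ≥ 7) = 1500416/1953125.

1500416/1953125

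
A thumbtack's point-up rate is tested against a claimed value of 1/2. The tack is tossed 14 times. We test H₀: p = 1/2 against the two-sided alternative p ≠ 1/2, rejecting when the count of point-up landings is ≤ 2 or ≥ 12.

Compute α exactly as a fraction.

The significance level is the null-hypothesis probability of the rejection region {≤2} ∪ {≥12}.
The two tails are symmetric, so α = 2·(1 + 14 + 91)/2^14 = 212/16384 = 53/4096.

53/4096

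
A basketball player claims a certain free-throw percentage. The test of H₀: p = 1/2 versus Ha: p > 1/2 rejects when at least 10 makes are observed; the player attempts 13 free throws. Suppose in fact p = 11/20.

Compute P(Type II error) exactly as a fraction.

1857697115702463/2048000000000000

β = P(fail to reject H₀ | Ha true) = P(S ≤ 9 | p = 11/20), S ~ Binomial(13, 11/20).
Adding the binomial probabilities P(S=0)+…+P(S=9) at p = 11/20 gives 1857697115702463/2048000000000000.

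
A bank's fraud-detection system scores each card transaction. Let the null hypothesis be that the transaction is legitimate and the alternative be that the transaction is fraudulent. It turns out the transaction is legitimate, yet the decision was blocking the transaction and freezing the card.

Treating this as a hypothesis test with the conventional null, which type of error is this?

'Blocking the transaction and freezing the card' corresponds to rejecting H₀.
H₀ was rejected but H₀ is true — a Type I error (false positive).

Type I error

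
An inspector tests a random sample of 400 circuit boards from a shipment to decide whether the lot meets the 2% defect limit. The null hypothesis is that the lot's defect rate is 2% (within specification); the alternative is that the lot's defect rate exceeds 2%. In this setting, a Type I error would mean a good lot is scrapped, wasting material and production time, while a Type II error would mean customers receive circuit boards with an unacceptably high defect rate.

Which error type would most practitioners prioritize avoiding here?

The Type II consequence (customers receive circuit boards with an unacceptably high defect rate) is more severe than the Type I consequence (a good lot is scrapped, wasting material and production time).

Type II error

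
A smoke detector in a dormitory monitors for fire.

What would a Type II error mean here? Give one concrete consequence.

A Type II error would mean concluding that there is no fire (or at least failing to establish that there is a fire) when in fact there is a fire. Consequence: a real fire goes undetected.

With the conventional null hypothesis that there is no fire:
A Type II error is failing to reject H₀ when H₀ is false.
Here that means remaining silent when actually there is a fire.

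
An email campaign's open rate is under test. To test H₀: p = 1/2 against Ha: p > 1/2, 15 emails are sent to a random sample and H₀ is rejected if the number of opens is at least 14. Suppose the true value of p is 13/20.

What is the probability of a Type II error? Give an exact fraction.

β = P(fail to reject H₀ | Ha true) = P(S ≤ 13 | p = 13/20), S ~ Binomial(15, 13/20).
Summing C(15,j)·(13/20)^j·(7/20)^{15-j} for j = 0..13 gives 16151694793243741949/16384000000000000000.

16151694793243741949/16384000000000000000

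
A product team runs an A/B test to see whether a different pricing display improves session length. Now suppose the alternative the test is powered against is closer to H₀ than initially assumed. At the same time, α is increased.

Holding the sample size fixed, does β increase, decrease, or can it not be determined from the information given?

The first change alone would make β increase; the second alone would make β decrease. Which effect dominates depends on the magnitudes, which are not given.

Cannot be determined from the information given.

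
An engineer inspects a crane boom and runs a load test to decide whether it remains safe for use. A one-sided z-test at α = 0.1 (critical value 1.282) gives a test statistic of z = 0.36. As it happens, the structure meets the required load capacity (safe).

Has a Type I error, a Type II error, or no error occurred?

No error — this is a correct decision.

The conventional null hypothesis is that the structure meets the required load capacity (safe).
Since z = 0.36 ≤ z* = 1.282, H₀ is not rejected.
H₀ is true (actually the structure meets the required load capacity (safe)).
The decision matches the true state — no error.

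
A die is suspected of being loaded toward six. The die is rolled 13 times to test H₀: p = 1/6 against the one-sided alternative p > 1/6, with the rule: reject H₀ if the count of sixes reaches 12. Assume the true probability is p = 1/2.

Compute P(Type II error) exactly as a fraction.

A Type II error is failing to reject when Ha holds: with p = 1/2, β = P(S ≤ 11).
Summing C(13,j)·(1/2)^j·(1/2)^{13-j} for j = 0..11 gives 4089/4096.

4089/4096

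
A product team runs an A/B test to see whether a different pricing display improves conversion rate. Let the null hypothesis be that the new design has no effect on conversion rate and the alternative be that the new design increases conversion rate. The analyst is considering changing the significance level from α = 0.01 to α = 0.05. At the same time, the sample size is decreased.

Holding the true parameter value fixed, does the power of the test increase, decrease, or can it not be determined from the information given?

The first change alone would make β decrease; the second alone would make β increase. Which effect dominates depends on the magnitudes, which are not given.
Since power = 1 − β, the effect on power is likewise indeterminate.

Cannot be determined from the information given.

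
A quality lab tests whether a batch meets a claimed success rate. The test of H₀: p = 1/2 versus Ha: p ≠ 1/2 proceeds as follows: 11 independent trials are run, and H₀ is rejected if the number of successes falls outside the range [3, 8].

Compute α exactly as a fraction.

67/1024

Under H₀, S ~ Binomial(11, 1/2); α is the probability of landing in either tail, P(S ≤ 2) + P(S ≥ 9).
The two tails are symmetric, so α = 2·(1 + 11 + 55)/2^11 = 134/2048 = 67/1024.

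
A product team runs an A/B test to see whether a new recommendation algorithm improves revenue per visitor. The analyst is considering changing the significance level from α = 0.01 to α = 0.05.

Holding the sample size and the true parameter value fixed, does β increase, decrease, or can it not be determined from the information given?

It decreases.

Relaxing α lowers the evidence threshold; under Ha, outcomes that previously fell short now trigger rejection.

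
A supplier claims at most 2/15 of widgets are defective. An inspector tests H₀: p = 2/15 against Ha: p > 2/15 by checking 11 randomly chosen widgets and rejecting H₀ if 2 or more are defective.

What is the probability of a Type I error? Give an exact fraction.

764941728932/1729951171875

The significance level is the probability, assuming p = 2/15, of seeing 2 or more defectives in 11 draws.
α = 1 − P(Y ≤ 1) = 1 − 965009442943/1729951171875 = 764941728932/1729951171875.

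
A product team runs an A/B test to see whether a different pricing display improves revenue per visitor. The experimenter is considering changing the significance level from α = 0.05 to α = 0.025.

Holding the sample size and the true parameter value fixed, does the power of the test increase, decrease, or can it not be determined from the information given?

A smaller α moves the rejection region further into the tail. With the alternative true, more outcomes now fall outside the rejection region, so failing to reject becomes more likely.
Since power = 1 − β and β increases, power decreases.

It decreases.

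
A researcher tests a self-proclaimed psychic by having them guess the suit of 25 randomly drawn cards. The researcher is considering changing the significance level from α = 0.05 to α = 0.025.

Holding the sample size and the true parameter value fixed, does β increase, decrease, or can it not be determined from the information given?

It increases.

Lowering α raises the bar for rejection; under Ha, the test now fails to reject on outcomes it previously would have rejected.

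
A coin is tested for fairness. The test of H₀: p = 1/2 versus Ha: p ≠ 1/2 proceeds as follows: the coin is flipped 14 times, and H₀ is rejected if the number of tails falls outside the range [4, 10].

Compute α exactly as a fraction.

α = P(Y ≤ 3 or Y ≥ 11 | p = 1/2), Y ~ Binomial(14, 1/2).
By symmetry, α = 2·P(Y ≤ 3) = 2·(1 + 14 + 91 + 364)/16384 = 940/16384 = 235/4096.

235/4096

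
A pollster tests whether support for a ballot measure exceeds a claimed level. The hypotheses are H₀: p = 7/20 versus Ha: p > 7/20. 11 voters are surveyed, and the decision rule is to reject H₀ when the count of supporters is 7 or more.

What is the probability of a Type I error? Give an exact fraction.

1026922708651/20480000000000

α = P(reject H₀ | H₀ true) = P(X ≥ 7 | p = 7/20), with X ~ Binomial(11, 7/20).
Adding the binomial terms for j = 7 through 11 with p = 7/20 yields 1026922708651/20480000000000.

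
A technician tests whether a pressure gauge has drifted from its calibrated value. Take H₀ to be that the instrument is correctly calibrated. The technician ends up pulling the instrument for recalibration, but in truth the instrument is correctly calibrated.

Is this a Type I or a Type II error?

'Pulling the instrument for recalibration' corresponds to rejecting H₀.
H₀ was rejected but H₀ is true — a Type I error (false positive).

Type I error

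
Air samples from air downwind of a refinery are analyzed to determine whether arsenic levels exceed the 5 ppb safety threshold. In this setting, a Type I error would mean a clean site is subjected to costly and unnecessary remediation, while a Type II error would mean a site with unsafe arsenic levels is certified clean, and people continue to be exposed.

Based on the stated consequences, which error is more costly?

The Type II consequence (a site with unsafe arsenic levels is certified clean, and people continue to be exposed) is more severe than the Type I consequence (a clean site is subjected to costly and unnecessary remediation).

Type II error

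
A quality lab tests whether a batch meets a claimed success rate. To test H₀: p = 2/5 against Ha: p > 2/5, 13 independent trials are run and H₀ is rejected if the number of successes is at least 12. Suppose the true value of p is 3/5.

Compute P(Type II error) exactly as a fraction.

1205291336/1220703125

Under the alternative p = 3/5, K ~ Binomial(13, 3/5); β is the probability the test does not reject, P(K < 12).
Adding the binomial probabilities P(K=0)+…+P(K=11) at p = 3/5 gives 1205291336/1220703125.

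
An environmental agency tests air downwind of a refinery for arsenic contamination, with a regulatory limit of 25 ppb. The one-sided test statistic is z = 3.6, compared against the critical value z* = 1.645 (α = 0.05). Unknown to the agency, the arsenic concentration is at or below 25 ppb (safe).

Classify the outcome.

The conventional null hypothesis is that the arsenic concentration is at or below 25 ppb (safe).
Since z = 3.6 > z* = 1.645, H₀ is rejected.
H₀ is true (actually the arsenic concentration is at or below 25 ppb (safe)).
Rejecting a true H₀ is a Type I error.

Type I error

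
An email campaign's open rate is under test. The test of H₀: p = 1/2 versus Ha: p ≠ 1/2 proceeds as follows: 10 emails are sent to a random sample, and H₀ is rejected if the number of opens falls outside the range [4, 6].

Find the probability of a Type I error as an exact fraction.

Under H₀, K ~ Binomial(10, 1/2); α is the probability of landing in either tail, P(K ≤ 3) + P(K ≥ 7).
The two tails are symmetric, so α = 2·(1 + 10 + 45 + 120)/2^10 = 352/1024 = 11/32.

11/32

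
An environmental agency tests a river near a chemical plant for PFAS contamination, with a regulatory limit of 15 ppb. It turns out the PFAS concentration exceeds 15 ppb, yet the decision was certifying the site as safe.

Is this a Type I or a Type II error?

The null hypothesis here is that the PFAS concentration is at or below 15 ppb (safe).
'Certifying the site as safe' corresponds to failing to reject H₀.
H₀ was not rejected but H₀ is false — a Type II error (false negative).

Type II error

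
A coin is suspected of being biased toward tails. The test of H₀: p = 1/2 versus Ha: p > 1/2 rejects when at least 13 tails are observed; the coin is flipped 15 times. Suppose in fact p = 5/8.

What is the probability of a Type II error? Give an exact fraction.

33725631854457/35184372088832

β = P(fail to reject H₀ | Ha true) = P(Y ≤ 12 | p = 5/8), Y ~ Binomial(15, 5/8).
Adding the binomial probabilities P(Y=0)+…+P(Y=12) at p = 5/8 gives 33725631854457/35184372088832.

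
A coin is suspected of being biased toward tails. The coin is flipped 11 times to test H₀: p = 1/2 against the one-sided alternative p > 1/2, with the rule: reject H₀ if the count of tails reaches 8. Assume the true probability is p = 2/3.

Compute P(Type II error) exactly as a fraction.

31145/59049

β = P(fail to reject H₀ | Ha true) = P(X ≤ 7 | p = 2/3), X ~ Binomial(11, 2/3).
Equivalently, β = 1 − P(X ≥ 8) = 31145/59049.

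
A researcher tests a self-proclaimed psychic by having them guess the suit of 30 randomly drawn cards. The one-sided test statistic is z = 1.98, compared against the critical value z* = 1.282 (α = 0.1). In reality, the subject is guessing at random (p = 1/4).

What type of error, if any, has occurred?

Type I error

The conventional null hypothesis is that the subject is guessing at random (p = 1/4).
Since z = 1.98 > z* = 1.282, H₀ is rejected.
H₀ is true (actually the subject is guessing at random (p = 1/4)).
Rejecting a true H₀ is a Type I error.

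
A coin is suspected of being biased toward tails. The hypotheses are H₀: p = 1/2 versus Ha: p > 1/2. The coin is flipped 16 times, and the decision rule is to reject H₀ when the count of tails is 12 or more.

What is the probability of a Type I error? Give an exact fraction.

Under H₀, S ~ Binomial(16, 1/2), and α = P(S ≥ 12).
That's C(16,12) + C(16,13) + C(16,14) + C(16,15) + C(16,16) over 2^16, i.e. (1820 + 560 + 120 + 16 + 1)/65536 = 2517/65536.

2517/65536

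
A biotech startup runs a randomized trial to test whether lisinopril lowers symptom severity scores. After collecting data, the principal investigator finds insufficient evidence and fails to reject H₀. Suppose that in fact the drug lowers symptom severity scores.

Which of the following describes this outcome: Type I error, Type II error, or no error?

The conventional null hypothesis here is that the drug has no effect on symptom severity scores.
H₀ was not rejected, but H₀ is actually false.
Failing to reject a false null hypothesis is a Type II error (false negative).

Type II error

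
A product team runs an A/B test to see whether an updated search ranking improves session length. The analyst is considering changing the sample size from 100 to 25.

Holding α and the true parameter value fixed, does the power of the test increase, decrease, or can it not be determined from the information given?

With less data the test statistic is noisier; under Ha, more outcomes land inside the acceptance region.
Since power = 1 − β and β increases, power decreases.

It decreases.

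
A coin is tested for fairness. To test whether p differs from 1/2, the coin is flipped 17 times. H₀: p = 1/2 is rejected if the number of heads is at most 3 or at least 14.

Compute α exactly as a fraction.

The significance level is the null-hypothesis probability of the rejection region {≤3} ∪ {≥14}.
By symmetry, α = 2·P(S ≤ 3) = 2·(1 + 17 + 136 + 680)/131072 = 1668/131072 = 417/32768.

417/32768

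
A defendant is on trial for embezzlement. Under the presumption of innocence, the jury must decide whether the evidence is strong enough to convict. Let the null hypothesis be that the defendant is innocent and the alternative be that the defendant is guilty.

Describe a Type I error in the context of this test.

A Type I error is rejecting H₀ when H₀ is true.
Here that means convicting the defendant when actually the defendant is innocent.

A Type I error would mean concluding that the defendant is guilty when in fact the defendant is innocent.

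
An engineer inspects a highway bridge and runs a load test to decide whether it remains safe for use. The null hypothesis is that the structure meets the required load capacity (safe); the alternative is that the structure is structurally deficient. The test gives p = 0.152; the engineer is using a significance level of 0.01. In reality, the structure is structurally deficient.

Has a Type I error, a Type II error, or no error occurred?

Type II error

Since p = 0.152 ≥ α = 0.01, H₀ is not rejected.
H₀ is false (actually the structure is structurally deficient).
Failing to reject a false H₀ is a Type II error.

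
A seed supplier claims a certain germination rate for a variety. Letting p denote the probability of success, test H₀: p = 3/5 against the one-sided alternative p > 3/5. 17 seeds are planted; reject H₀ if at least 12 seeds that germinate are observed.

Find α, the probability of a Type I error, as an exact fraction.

201363526341/762939453125

α = P(reject H₀ | H₀ true) = P(X ≥ 12 | p = 3/5), with X ~ Binomial(17, 3/5).
Summing C(17,j)(3/5)^j(2/5)^{17−j} for j = 12,…,17 gives 201363526341/762939453125.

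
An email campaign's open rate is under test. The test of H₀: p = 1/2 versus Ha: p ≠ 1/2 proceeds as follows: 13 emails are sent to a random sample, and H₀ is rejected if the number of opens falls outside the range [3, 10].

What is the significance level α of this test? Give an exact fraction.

23/1024

Under H₀, X ~ Binomial(13, 1/2); α is the probability of landing in either tail, P(X ≤ 2) + P(X ≥ 11).
The two tails are symmetric, so α = 2·(1 + 13 + 78)/2^13 = 184/8192 = 23/1024.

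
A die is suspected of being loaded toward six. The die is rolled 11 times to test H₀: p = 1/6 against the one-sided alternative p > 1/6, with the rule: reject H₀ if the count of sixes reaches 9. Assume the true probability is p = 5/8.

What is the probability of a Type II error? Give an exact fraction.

7252043967/8589934592

A Type II error is failing to reject when Ha holds: with p = 5/8, β = P(K ≤ 8).
Adding the binomial probabilities P(K=0)+…+P(K=8) at p = 5/8 gives 7252043967/8589934592.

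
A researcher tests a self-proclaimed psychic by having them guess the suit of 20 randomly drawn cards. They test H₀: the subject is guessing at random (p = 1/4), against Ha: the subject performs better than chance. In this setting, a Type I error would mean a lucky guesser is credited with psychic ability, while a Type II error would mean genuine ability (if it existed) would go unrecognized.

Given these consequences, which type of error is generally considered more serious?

The Type I consequence (a lucky guesser is credited with psychic ability) is more severe than the Type II consequence (genuine ability (if it existed) would go unrecognized).

Type I error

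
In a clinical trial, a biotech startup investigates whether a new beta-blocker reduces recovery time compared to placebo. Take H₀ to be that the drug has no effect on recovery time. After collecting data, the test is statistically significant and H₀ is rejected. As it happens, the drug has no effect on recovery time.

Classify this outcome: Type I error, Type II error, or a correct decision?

H₀ was rejected, but H₀ is actually true.
Rejecting a true null hypothesis is a Type I error (false positive).

Type I error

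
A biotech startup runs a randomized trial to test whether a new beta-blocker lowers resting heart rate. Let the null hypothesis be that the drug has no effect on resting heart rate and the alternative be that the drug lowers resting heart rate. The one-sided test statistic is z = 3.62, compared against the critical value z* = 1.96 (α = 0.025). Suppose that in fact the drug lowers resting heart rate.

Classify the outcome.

No error — this is a correct decision.

Since z = 3.62 > z* = 1.96, H₀ is rejected.
H₀ is false (actually the drug lowers resting heart rate).
The decision matches the true state — no error.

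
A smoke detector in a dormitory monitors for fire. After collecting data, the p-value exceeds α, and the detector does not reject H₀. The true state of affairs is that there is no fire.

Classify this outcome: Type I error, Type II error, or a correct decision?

No error — this is a correct decision.

The conventional null hypothesis here is that there is no fire.
The test retained a true H₀ — the decision matches the true state.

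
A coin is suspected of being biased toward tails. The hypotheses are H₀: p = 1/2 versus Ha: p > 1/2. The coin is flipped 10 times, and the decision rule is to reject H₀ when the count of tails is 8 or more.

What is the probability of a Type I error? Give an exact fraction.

α = P(reject H₀ | H₀ true) = P(X ≥ 8 | p = 1/2), with X ~ Binomial(10, 1/2).
P(X ≥ 8) = [C(10,8) + C(10,9) + C(10,10)] / 2^10 = (45 + 10 + 1) / 1024 = 56/1024 = 7/128.

7/128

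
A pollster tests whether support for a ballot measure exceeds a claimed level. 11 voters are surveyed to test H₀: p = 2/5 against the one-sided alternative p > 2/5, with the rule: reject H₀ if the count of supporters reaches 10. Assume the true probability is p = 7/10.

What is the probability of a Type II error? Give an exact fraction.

Under the alternative p = 7/10, S ~ Binomial(11, 7/10); β is the probability the test does not reject, P(S < 10).
Summing C(11,j)·(7/10)^j·(3/10)^{11-j} for j = 0..9 gives 2217524751/2500000000.

2217524751/2500000000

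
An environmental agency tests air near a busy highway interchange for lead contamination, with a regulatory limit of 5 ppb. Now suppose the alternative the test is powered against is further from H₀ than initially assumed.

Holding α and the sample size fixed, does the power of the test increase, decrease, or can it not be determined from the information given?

It increases.

The further the true parameter sits from the null value, the more of the Ha sampling distribution falls in the rejection region.
Since power = 1 − β and β decreases, power increases.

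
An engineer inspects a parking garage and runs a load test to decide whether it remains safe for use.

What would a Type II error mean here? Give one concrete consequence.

A Type II error would mean concluding that the structure meets the required load capacity (safe) (or at least failing to establish that the structure is structurally deficient) when in fact the structure is structurally deficient. Consequence: a deficient structure remains in service and may fail under load.

With the conventional null hypothesis that the structure meets the required load capacity (safe):
A Type II error is failing to reject H₀ when H₀ is false.
Here that means keeping the structure open when actually the structure is structurally deficient.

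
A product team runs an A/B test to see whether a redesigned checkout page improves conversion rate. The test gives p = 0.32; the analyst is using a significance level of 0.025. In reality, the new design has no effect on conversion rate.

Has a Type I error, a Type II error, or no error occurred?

No error — this is a correct decision.

The conventional null hypothesis is that the new design has no effect on conversion rate.
Since p = 0.32 ≥ α = 0.025, H₀ is not rejected.
H₀ is true (actually the new design has no effect on conversion rate).
The decision matches the true state — no error.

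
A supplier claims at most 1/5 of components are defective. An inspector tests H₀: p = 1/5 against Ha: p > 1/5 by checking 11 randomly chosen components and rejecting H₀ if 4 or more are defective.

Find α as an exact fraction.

12589/78125

The significance level is the probability, assuming p = 1/5, of seeing 4 or more defectives in 11 draws.
Computing the lower-tail complement: 1 − 65536/78125 = 12589/78125.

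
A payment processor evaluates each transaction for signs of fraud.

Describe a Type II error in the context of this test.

A Type II error would mean concluding that the transaction is legitimate (or at least failing to establish that the transaction is fraudulent) when in fact the transaction is fraudulent.

With the conventional null hypothesis that the transaction is legitimate:
A Type II error is failing to reject H₀ when H₀ is false.
Here that means approving the transaction when actually the transaction is fraudulent.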